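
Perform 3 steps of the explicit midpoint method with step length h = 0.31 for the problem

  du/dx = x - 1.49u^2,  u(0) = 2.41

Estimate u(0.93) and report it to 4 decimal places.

Midpoint: k1 = f(x_n, u_n); k2 = f(x_n + h/2, u_n + (h/2)·k1); u_{n+1} = u_n + h·k2.
x=0.000000, u=2.410000:
  k1 = f(0.000000, 2.410000) = -8.654069
  k2 = f(0.155000, 1.068619) = -1.546501
  u ← 2.410000 + 0.31·(-1.546501) = 1.930585
x=0.310000, u=1.930585:
  k1 = f(0.310000, 1.930585) = -5.243464
  k2 = f(0.465000, 1.117848) = -1.396879
  u ← 1.930585 + 0.31·(-1.396879) = 1.497552
x=0.620000, u=1.497552:
  k1 = f(0.620000, 1.497552) = -2.721566
  k2 = f(0.775000, 1.075709) = -0.949154
  u ← 1.497552 + 0.31·(-0.949154) = 1.203314
u(0.93) ≈ 1.2033

1.2033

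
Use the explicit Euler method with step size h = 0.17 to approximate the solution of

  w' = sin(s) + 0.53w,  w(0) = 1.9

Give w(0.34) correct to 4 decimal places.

Euler: w_{n+1} = w_n + h·f(s_n, w_n).
s=0.000000, w=1.900000: f=1.007000 → w ← 1.900000 + 0.17·1.007000 = 2.071190
s=0.170000, w=2.071190: f=1.266913 → w ← 2.071190 + 0.17·1.266913 = 2.286565
w(0.34) ≈ 2.2866

2.2866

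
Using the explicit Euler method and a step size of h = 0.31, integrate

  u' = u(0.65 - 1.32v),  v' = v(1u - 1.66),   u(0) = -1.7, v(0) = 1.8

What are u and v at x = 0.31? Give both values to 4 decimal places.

Euler on (u,v): u_{n+1} = u_n + h·u', v_{n+1} = v_n + h·v'.
0.000000: (-1.700000, 1.800000); f=(2.934200, -6.048000) → (-0.790398, -0.074880)
(u(0.31), v(0.31)) ≈ (-0.7904, -0.0749)

-0.7904, -0.0749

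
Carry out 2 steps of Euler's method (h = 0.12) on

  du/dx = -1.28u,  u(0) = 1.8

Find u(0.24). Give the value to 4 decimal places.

Euler: u_{n+1} = u_n + h·f(x_n, u_n).
x=0.000000, u=1.800000: f=-2.304000 → u ← 1.800000 + 0.12·(-2.304000) = 1.523520
x=0.120000, u=1.523520: f=-1.950106 → u ← 1.523520 + 0.12·(-1.950106) = 1.289507
u(0.24) ≈ 1.2895

1.2895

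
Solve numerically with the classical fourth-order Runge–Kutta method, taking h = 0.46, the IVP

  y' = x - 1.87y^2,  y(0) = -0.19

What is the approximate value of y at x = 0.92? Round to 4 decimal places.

RK4: k1 = f(x_n, y_n); k2 = f(x_n + h/2, y_n + (h/2)·k1); k3 = f(x_n + h/2, y_n + (h/2)·k2); k4 = f(x_n + h, y_n + h·k3); y_{n+1} = y_n + (h/6)·(k1 + 2k2 + 2k3 + k4).
x=0.000000, y=-0.190000:
  k1 = f(0.000000, -0.190000) = -0.067507
  k2 = f(0.230000, -0.205527) = 0.151009
  k3 = f(0.230000, -0.155268) = 0.184918
  k4 = f(0.460000, -0.104938) = 0.439408
  y ← -0.190000 + (0.46/6)·(k1 + 2k2 + 2k3 + k4) = -0.109979
x=0.460000, y=-0.109979:
  k1 = f(0.460000, -0.109979) = 0.437382
  k2 = f(0.690000, -0.009381) = 0.689835
  k3 = f(0.690000, 0.048683) = 0.685568
  k4 = f(0.920000, 0.205382) = 0.841120
  y ← -0.109979 + (0.46/6)·(k1 + 2k2 + 2k3 + k4) = 0.198935
y(0.92) ≈ 0.1989

0.1989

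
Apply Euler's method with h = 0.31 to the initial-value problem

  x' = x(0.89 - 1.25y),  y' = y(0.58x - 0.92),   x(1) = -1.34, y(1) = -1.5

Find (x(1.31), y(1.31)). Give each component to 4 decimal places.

-2.4886, -0.7108

Euler on (x,y): x_{n+1} = x_n + h·x', y_{n+1} = y_n + h·y'.
1.000000: (-1.340000, -1.500000); f=(-3.705100, 2.545800) → (-2.488581, -0.710802)
(x(1.31), y(1.31)) ≈ (-2.4886, -0.7108)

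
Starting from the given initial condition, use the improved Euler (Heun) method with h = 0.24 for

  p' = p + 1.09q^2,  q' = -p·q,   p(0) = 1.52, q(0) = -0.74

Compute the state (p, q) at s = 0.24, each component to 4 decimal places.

2.0463, -0.4906

Heun on (p,q): k1 = f(s_n, state_n); k2 = f(s_n + h, state_n + h·k1); state_{n+1} = state_n + (h/2)·(k1 + k2).
0.000000: (1.520000, -0.740000)
  k1 = (2.116884, 1.124800)
  predictor → (2.028052, -0.470048)
  k2 = (2.268882, 0.953282)
  → (2.046292, -0.490630)
(p(0.24), q(0.24)) ≈ (2.0463, -0.4906)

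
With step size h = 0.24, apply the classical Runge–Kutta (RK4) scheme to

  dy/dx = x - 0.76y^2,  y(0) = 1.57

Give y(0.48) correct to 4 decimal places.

1.0875

RK4: k1 = f(x_n, y_n); k2 = f(x_n + h/2, y_n + (h/2)·k1); k3 = f(x_n + h/2, y_n + (h/2)·k2); k4 = f(x_n + h, y_n + h·k3); y_{n+1} = y_n + (h/6)·(k1 + 2k2 + 2k3 + k4).
x=0.000000, y=1.570000:
  k1 = f(0.000000, 1.570000) = -1.873324
  k2 = f(0.120000, 1.345201) = -1.255270
  k3 = f(0.120000, 1.419368) = -1.411099
  k4 = f(0.240000, 1.231336) = -0.912303
  y ← 1.570000 + (0.24/6)·(k1 + 2k2 + 2k3 + k4) = 1.245265
x=0.240000, y=1.245265:
  k1 = f(0.240000, 1.245265) = -0.938521
  k2 = f(0.360000, 1.132643) = -0.614989
  k3 = f(0.360000, 1.171467) = -0.682974
  k4 = f(0.480000, 1.081352) = -0.408684
  y ← 1.245265 + (0.24/6)·(k1 + 2k2 + 2k3 + k4) = 1.087540
y(0.48) ≈ 1.0875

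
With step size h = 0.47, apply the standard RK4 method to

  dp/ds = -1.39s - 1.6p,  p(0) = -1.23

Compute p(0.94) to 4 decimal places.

-0.6707

RK4: k1 = f(s_n, p_n); k2 = f(s_n + h/2, p_n + (h/2)·k1); k3 = f(s_n + h/2, p_n + (h/2)·k2); k4 = f(s_n + h, p_n + h·k3); p_{n+1} = p_n + (h/6)·(k1 + 2k2 + 2k3 + k4).
s=0.000000, p=-1.230000:
  k1 = f(0.000000, -1.230000) = 1.968000
  k2 = f(0.235000, -0.767520) = 0.901382
  k3 = f(0.235000, -1.018175) = 1.302430
  k4 = f(0.470000, -0.617858) = 0.335272
  p ← -1.230000 + (0.47/6)·(k1 + 2k2 + 2k3 + k4) = -0.704313
s=0.470000, p=-0.704313:
  k1 = f(0.470000, -0.704313) = 0.473601
  k2 = f(0.705000, -0.593017) = -0.031123
  k3 = f(0.705000, -0.711627) = 0.158653
  k4 = f(0.940000, -0.629746) = -0.299006
  p ← -0.704313 + (0.47/6)·(k1 + 2k2 + 2k3 + k4) = -0.670657
p(0.94) ≈ -0.6707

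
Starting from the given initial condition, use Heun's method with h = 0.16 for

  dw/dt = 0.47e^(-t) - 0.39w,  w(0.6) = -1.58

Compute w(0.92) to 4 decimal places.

Heun: k1 = f(t_n, w_n); k2 = f(t_n + h, w_n + h·k1); w_{n+1} = w_n + (h/2)·(k1 + k2).
t=0.600000, w=-1.580000:
  k1 = f(0.600000, -1.580000) = 0.874141
  k2 = f(0.760000, -1.440137) = 0.781457
  w ← -1.580000 + (0.16/2)·(0.874141 + 0.781457) = -1.447552
t=0.760000, w=-1.447552:
  k1 = f(0.760000, -1.447552) = 0.784349
  k2 = f(0.920000, -1.322056) = 0.702906
  w ← -1.447552 + (0.16/2)·(0.784349 + 0.702906) = -1.328572
w(0.92) ≈ -1.3286

-1.3286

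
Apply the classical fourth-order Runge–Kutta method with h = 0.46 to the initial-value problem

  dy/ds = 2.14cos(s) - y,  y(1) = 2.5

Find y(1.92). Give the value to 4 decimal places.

RK4: k1 = f(s_n, y_n); k2 = f(s_n + h/2, y_n + (h/2)·k1); k3 = f(s_n + h/2, y_n + (h/2)·k2); k4 = f(s_n + h, y_n + h·k3); y_{n+1} = y_n + (h/6)·(k1 + 2k2 + 2k3 + k4).
s=1.000000, y=2.500000:
  k1 = f(1.000000, 2.500000) = -1.343753
  k2 = f(1.230000, 2.190937) = -1.475668
  k3 = f(1.230000, 2.160596) = -1.445328
  k4 = f(1.460000, 1.835149) = -1.598530
  y ← 2.500000 + (0.46/6)·(k1 + 2k2 + 2k3 + k4) = 1.826539
s=1.460000, y=1.826539:
  k1 = f(1.460000, 1.826539) = -1.589920
  k2 = f(1.690000, 1.460857) = -1.715350
  k3 = f(1.690000, 1.432009) = -1.686501
  k4 = f(1.920000, 1.050749) = -1.782949
  y ← 1.826539 + (0.46/6)·(k1 + 2k2 + 2k3 + k4) = 1.046335
y(1.92) ≈ 1.0463

1.0463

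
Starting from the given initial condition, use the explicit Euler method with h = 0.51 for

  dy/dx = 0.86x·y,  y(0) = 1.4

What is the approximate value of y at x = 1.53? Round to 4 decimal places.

2.4796

Euler: y_{n+1} = y_n + h·f(x_n, y_n).
x=0.000000, y=1.400000: f=0.000000 → y ← 1.400000 + 0.51·0.000000 = 1.400000
x=0.510000, y=1.400000: f=0.614040 → y ← 1.400000 + 0.51·0.614040 = 1.713160
x=1.020000, y=1.713160: f=1.502784 → y ← 1.713160 + 0.51·1.502784 = 2.479580
y(1.53) ≈ 2.4796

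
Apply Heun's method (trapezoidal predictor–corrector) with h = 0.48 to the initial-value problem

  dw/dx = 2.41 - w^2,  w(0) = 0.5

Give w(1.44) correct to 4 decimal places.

1.3768

Heun: k1 = f(x_n, w_n); k2 = f(x_n + h, w_n + h·k1); w_{n+1} = w_n + (h/2)·(k1 + k2).
x=0.000000, w=0.500000:
  k1 = f(0.000000, 0.500000) = 2.160000
  k2 = f(0.480000, 1.536800) = 0.048246
  w ← 0.500000 + (0.48/2)·(2.160000 + 0.048246) = 1.029979
x=0.480000, w=1.029979:
  k1 = f(0.480000, 1.029979) = 1.349143
  k2 = f(0.960000, 1.677568) = -0.404234
  w ← 1.029979 + (0.48/2)·(1.349143 + (-0.404234)) = 1.256757
x=0.960000, w=1.256757:
  k1 = f(0.960000, 1.256757) = 0.830561
  k2 = f(1.440000, 1.655427) = -0.330437
  w ← 1.256757 + (0.48/2)·(0.830561 + (-0.330437)) = 1.376787
w(1.44) ≈ 1.3768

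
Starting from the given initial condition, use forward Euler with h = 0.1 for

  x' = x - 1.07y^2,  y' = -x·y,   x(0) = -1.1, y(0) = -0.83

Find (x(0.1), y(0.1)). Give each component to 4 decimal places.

Euler on (x,y): x_{n+1} = x_n + h·x', y_{n+1} = y_n + h·y'.
0.000000: (-1.100000, -0.830000); f=(-1.837123, -0.913000) → (-1.283712, -0.921300)
(x(0.1), y(0.1)) ≈ (-1.2837, -0.9213)

-1.2837, -0.9213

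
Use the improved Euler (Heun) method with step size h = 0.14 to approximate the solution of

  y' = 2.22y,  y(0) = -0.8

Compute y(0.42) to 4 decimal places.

-2.0084

Heun: k1 = f(x_n, y_n); k2 = f(x_n + h, y_n + h·k1); y_{n+1} = y_n + (h/2)·(k1 + k2).
x=0.000000, y=-0.800000:
  k1 = f(0.000000, -0.800000) = -1.776000
  k2 = f(0.140000, -1.048640) = -2.327981
  y ← -0.800000 + (0.14/2)·(-1.776000 + (-2.327981)) = -1.087279
x=0.140000, y=-1.087279:
  k1 = f(0.140000, -1.087279) = -2.413759
  k2 = f(0.280000, -1.425205) = -3.163955
  y ← -1.087279 + (0.14/2)·(-2.413759 + (-3.163955)) = -1.477719
x=0.280000, y=-1.477719:
  k1 = f(0.280000, -1.477719) = -3.280535
  k2 = f(0.420000, -1.936994) = -4.300126
  y ← -1.477719 + (0.14/2)·(-3.280535 + (-4.300126)) = -2.008365
y(0.42) ≈ -2.0084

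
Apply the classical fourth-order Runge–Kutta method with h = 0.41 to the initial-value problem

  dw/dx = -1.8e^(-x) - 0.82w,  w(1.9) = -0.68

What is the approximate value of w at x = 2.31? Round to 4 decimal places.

RK4: k1 = f(x_n, w_n); k2 = f(x_n + h/2, w_n + (h/2)·k1); k3 = f(x_n + h/2, w_n + (h/2)·k2); k4 = f(x_n + h, w_n + h·k3); w_{n+1} = w_n + (h/6)·(k1 + 2k2 + 2k3 + k4).
x=1.900000, w=-0.680000:
  k1 = f(1.900000, -0.680000) = 0.288376
  k2 = f(2.105000, -0.620883) = 0.289802
  k3 = f(2.105000, -0.620591) = 0.289562
  k4 = f(2.310000, -0.561280) = 0.281579
  w ← -0.680000 + (0.41/6)·(k1 + 2k2 + 2k3 + k4) = -0.561873
w(2.31) ≈ -0.5619

-0.5619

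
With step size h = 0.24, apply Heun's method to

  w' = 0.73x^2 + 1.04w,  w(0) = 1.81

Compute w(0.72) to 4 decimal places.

3.9154

Heun: k1 = f(x_n, w_n); k2 = f(x_n + h, w_n + h·k1); w_{n+1} = w_n + (h/2)·(k1 + k2).
x=0.000000, w=1.810000:
  k1 = f(0.000000, 1.810000) = 1.882400
  k2 = f(0.240000, 2.261776) = 2.394295
  w ← 1.810000 + (0.24/2)·(1.882400 + 2.394295) = 2.323203
x=0.240000, w=2.323203:
  k1 = f(0.240000, 2.323203) = 2.458180
  k2 = f(0.480000, 2.913166) = 3.197885
  w ← 2.323203 + (0.24/2)·(2.458180 + 3.197885) = 3.001931
x=0.480000, w=3.001931:
  k1 = f(0.480000, 3.001931) = 3.290200
  k2 = f(0.720000, 3.791579) = 4.321674
  w ← 3.001931 + (0.24/2)·(3.290200 + 4.321674) = 3.915356
w(0.72) ≈ 3.9154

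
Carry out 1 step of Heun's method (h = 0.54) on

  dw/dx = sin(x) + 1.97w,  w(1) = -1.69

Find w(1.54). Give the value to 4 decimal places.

-3.7053

Heun: k1 = f(x_n, w_n); k2 = f(x_n + h, w_n + h·k1); w_{n+1} = w_n + (h/2)·(k1 + k2).
x=1.000000, w=-1.690000:
  k1 = f(1.000000, -1.690000) = -2.487829
  k2 = f(1.540000, -3.033428) = -4.976327
  w ← -1.690000 + (0.54/2)·(-2.487829 + (-4.976327)) = -3.705322
w(1.54) ≈ -3.7053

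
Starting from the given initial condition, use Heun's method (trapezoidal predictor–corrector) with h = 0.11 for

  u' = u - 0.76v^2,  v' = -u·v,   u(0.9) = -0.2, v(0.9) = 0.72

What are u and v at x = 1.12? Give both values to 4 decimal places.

Heun on (u,v): k1 = f(x_n, state_n); k2 = f(x_n + h, state_n + h·k1); state_{n+1} = state_n + (h/2)·(k1 + k2).
0.900000: (-0.200000, 0.720000)
  k1 = (-0.593984, 0.144000)
  predictor → (-0.265338, 0.735840)
  k2 = (-0.676848, 0.195246)
  → (-0.269896, 0.738659)
1.010000: (-0.269896, 0.738659)
  k1 = (-0.684564, 0.199361)
  predictor → (-0.345198, 0.760588)
  k2 = (-0.784854, 0.262553)
  → (-0.350714, 0.764064)
(u(1.12), v(1.12)) ≈ (-0.3507, 0.7641)

-0.3507, 0.7641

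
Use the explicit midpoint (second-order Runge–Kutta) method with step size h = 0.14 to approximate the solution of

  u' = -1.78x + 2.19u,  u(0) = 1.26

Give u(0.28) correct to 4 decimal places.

Midpoint: k1 = f(x_n, u_n); k2 = f(x_n + h/2, u_n + (h/2)·k1); u_{n+1} = u_n + h·k2.
x=0.000000, u=1.260000:
  k1 = f(0.000000, 1.260000) = 2.759400
  k2 = f(0.070000, 1.453158) = 3.057816
  u ← 1.260000 + 0.14·3.057816 = 1.688094
x=0.140000, u=1.688094:
  k1 = f(0.140000, 1.688094) = 3.447726
  k2 = f(0.210000, 1.929435) = 3.851663
  u ← 1.688094 + 0.14·3.851663 = 2.227327
u(0.28) ≈ 2.2273

2.2273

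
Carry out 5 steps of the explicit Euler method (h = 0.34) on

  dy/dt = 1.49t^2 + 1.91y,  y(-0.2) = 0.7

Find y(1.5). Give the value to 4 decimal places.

Euler: y_{n+1} = y_n + h·f(t_n, y_n).
t=-0.200000, y=0.700000: f=1.396600 → y ← 0.700000 + 0.34·1.396600 = 1.174844
t=0.140000, y=1.174844: f=2.273156 → y ← 1.174844 + 0.34·2.273156 = 1.947717
t=0.480000, y=1.947717: f=4.063436 → y ← 1.947717 + 0.34·4.063436 = 3.329285
t=0.820000, y=3.329285: f=7.360811 → y ← 3.329285 + 0.34·7.360811 = 5.831961
t=1.160000, y=5.831961: f=13.143989 → y ← 5.831961 + 0.34·13.143989 = 10.300917
y(1.5) ≈ 10.3009

10.3009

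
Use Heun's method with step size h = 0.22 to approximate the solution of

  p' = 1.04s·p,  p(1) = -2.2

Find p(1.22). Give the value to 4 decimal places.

-2.8290

Heun: k1 = f(s_n, p_n); k2 = f(s_n + h, p_n + h·k1); p_{n+1} = p_n + (h/2)·(k1 + k2).
s=1.000000, p=-2.200000:
  k1 = f(1.000000, -2.200000) = -2.288000
  k2 = f(1.220000, -2.703360) = -3.430023
  p ← -2.200000 + (0.22/2)·(-2.288000 + (-3.430023)) = -2.828983
p(1.22) ≈ -2.8290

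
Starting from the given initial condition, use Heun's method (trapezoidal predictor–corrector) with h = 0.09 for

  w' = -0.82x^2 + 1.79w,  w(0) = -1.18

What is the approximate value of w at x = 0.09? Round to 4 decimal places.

-1.3857

Heun: k1 = f(x_n, w_n); k2 = f(x_n + h, w_n + h·k1); w_{n+1} = w_n + (h/2)·(k1 + k2).
x=0.000000, w=-1.180000:
  k1 = f(0.000000, -1.180000) = -2.112200
  k2 = f(0.090000, -1.370098) = -2.459117
  w ← -1.180000 + (0.09/2)·(-2.112200 + (-2.459117)) = -1.385709
w(0.09) ≈ -1.3857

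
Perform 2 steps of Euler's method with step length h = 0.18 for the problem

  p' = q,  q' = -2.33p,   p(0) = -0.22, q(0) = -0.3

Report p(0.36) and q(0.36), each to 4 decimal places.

Euler on (p,q): p_{n+1} = p_n + h·p', q_{n+1} = q_n + h·q'.
0.000000: (-0.220000, -0.300000); f=(-0.300000, 0.512600) → (-0.274000, -0.207732)
0.180000: (-0.274000, -0.207732); f=(-0.207732, 0.638420) → (-0.311392, -0.092816)
(p(0.36), q(0.36)) ≈ (-0.3114, -0.0928)

-0.3114, -0.0928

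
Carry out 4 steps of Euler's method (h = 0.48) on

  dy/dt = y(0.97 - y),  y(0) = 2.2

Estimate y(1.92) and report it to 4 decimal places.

Euler: y_{n+1} = y_n + h·f(t_n, y_n).
t=0.000000, y=2.200000: f=-2.706000 → y ← 2.200000 + 0.48·(-2.706000) = 0.901120
t=0.480000, y=0.901120: f=0.062069 → y ← 0.901120 + 0.48·0.062069 = 0.930913
t=0.960000, y=0.930913: f=0.036386 → y ← 0.930913 + 0.48·0.036386 = 0.948379
t=1.440000, y=0.948379: f=0.020505 → y ← 0.948379 + 0.48·0.020505 = 0.958221
y(1.92) ≈ 0.9582

0.9582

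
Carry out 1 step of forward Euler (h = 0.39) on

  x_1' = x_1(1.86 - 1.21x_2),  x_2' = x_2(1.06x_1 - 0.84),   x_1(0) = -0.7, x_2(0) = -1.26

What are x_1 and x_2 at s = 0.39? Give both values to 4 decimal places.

-1.6240, -0.4826

Euler on (x_1,x_2): x_1_{n+1} = x_1_n + h·x_1', x_2_{n+1} = x_2_n + h·x_2'.
0.000000: (-0.700000, -1.260000); f=(-2.369220, 1.993320) → (-1.623996, -0.482605)
(x_1(0.39), x_2(0.39)) ≈ (-1.6240, -0.4826)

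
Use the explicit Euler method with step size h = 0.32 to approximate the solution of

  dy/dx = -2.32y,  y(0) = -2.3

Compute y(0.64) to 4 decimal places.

Euler: y_{n+1} = y_n + h·f(x_n, y_n).
x=0.000000, y=-2.300000: f=5.336000 → y ← -2.300000 + 0.32·5.336000 = -0.592480
x=0.320000, y=-0.592480: f=1.374554 → y ← -0.592480 + 0.32·1.374554 = -0.152623
y(0.64) ≈ -0.1526

-0.1526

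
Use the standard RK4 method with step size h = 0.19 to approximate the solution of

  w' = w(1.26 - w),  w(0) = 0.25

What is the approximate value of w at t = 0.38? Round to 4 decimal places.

RK4: k1 = f(t_n, w_n); k2 = f(t_n + h/2, w_n + (h/2)·k1); k3 = f(t_n + h/2, w_n + (h/2)·k2); k4 = f(t_n + h, w_n + h·k3); w_{n+1} = w_n + (h/6)·(k1 + 2k2 + 2k3 + k4).
t=0.000000, w=0.250000:
  k1 = f(0.000000, 0.250000) = 0.252500
  k2 = f(0.095000, 0.273987) = 0.270155
  k3 = f(0.095000, 0.275665) = 0.271347
  k4 = f(0.190000, 0.301556) = 0.289024
  w ← 0.250000 + (0.19/6)·(k1 + 2k2 + 2k3 + k4) = 0.301443
t=0.190000, w=0.301443:
  k1 = f(0.190000, 0.301443) = 0.288951
  k2 = f(0.285000, 0.328894) = 0.306235
  k3 = f(0.285000, 0.330536) = 0.307221
  k4 = f(0.380000, 0.359815) = 0.323900
  w ← 0.301443 + (0.19/6)·(k1 + 2k2 + 2k3 + k4) = 0.359703
w(0.38) ≈ 0.3597

0.3597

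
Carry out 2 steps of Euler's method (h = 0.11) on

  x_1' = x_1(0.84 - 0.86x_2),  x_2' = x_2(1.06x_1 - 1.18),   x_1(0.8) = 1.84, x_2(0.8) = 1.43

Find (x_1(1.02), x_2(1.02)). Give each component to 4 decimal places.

1.6654, 1.6684

Euler on (x_1,x_2): x_1_{n+1} = x_1_n + h·x_1', x_2_{n+1} = x_2_n + h·x_2'.
0.800000: (1.840000, 1.430000); f=(-0.717232, 1.101672) → (1.761104, 1.551184)
0.910000: (1.761104, 1.551184); f=(-0.870018, 1.065308) → (1.665403, 1.668368)
(x_1(1.02), x_2(1.02)) ≈ (1.6654, 1.6684)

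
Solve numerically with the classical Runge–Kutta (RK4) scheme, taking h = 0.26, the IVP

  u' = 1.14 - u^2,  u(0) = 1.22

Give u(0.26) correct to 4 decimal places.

1.1526

RK4: k1 = f(t_n, u_n); k2 = f(t_n + h/2, u_n + (h/2)·k1); k3 = f(t_n + h/2, u_n + (h/2)·k2); k4 = f(t_n + h, u_n + h·k3); u_{n+1} = u_n + (h/6)·(k1 + 2k2 + 2k3 + k4).
t=0.000000, u=1.220000:
  k1 = f(0.000000, 1.220000) = -0.348400
  k2 = f(0.130000, 1.174708) = -0.239939
  k3 = f(0.130000, 1.188808) = -0.273264
  k4 = f(0.260000, 1.148951) = -0.180089
  u ← 1.220000 + (0.26/6)·(k1 + 2k2 + 2k3 + k4) = 1.152621
u(0.26) ≈ 1.1526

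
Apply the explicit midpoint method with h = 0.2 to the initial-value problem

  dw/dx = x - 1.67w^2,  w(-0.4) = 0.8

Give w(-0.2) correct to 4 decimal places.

Midpoint: k1 = f(x_n, w_n); k2 = f(x_n + h/2, w_n + (h/2)·k1); w_{n+1} = w_n + h·k2.
x=-0.400000, w=0.800000:
  k1 = f(-0.400000, 0.800000) = -1.468800
  k2 = f(-0.300000, 0.653120) = -1.012365
  w ← 0.800000 + 0.2·(-1.012365) = 0.597527
w(-0.2) ≈ 0.5975

0.5975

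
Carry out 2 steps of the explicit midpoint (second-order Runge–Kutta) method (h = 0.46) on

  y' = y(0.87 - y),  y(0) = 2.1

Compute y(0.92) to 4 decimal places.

Midpoint: k1 = f(x_n, y_n); k2 = f(x_n + h/2, y_n + (h/2)·k1); y_{n+1} = y_n + h·k2.
x=0.000000, y=2.100000:
  k1 = f(0.000000, 2.100000) = -2.583000
  k2 = f(0.230000, 1.505910) = -0.957623
  y ← 2.100000 + 0.46·(-0.957623) = 1.659493
x=0.460000, y=1.659493:
  k1 = f(0.460000, 1.659493) = -1.310159
  k2 = f(0.690000, 1.358157) = -0.662993
  y ← 1.659493 + 0.46·(-0.662993) = 1.354516
y(0.92) ≈ 1.3545

1.3545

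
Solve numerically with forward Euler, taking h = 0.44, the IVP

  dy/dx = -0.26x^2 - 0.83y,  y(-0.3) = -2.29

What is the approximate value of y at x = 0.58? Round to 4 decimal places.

-0.9316

Euler: y_{n+1} = y_n + h·f(x_n, y_n).
x=-0.300000, y=-2.290000: f=1.877300 → y ← -2.290000 + 0.44·1.877300 = -1.463988
x=0.140000, y=-1.463988: f=1.210014 → y ← -1.463988 + 0.44·1.210014 = -0.931582
y(0.58) ≈ -0.9316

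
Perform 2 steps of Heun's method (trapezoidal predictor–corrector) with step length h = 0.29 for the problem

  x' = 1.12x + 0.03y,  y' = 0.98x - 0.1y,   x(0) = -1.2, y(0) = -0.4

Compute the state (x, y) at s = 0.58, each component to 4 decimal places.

-2.2946, -1.3003

Heun on (x,y): k1 = f(s_n, state_n); k2 = f(s_n + h, state_n + h·k1); state_{n+1} = state_n + (h/2)·(k1 + k2).
0.000000: (-1.200000, -0.400000)
  k1 = (-1.356000, -1.136000)
  predictor → (-1.593240, -0.729440)
  k2 = (-1.806312, -1.488431)
  → (-1.658535, -0.780543)
0.290000: (-1.658535, -0.780543)
  k1 = (-1.880976, -1.547310)
  predictor → (-2.204018, -1.229263)
  k2 = (-2.505378, -2.037012)
  → (-2.294557, -1.300269)
(x(0.58), y(0.58)) ≈ (-2.2946, -1.3003)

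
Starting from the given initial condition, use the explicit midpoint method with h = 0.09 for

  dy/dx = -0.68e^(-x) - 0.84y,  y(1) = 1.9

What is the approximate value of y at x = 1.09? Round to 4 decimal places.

1.7411

Midpoint: k1 = f(x_n, y_n); k2 = f(x_n + h/2, y_n + (h/2)·k1); y_{n+1} = y_n + h·k2.
x=1.000000, y=1.900000:
  k1 = f(1.000000, 1.900000) = -1.846158
  k2 = f(1.045000, 1.816923) = -1.765366
  y ← 1.900000 + 0.09·(-1.765366) = 1.741117
y(1.09) ≈ 1.7411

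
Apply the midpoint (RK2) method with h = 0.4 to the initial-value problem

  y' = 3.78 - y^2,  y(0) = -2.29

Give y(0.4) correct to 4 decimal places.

Midpoint: k1 = f(t_n, y_n); k2 = f(t_n + h/2, y_n + (h/2)·k1); y_{n+1} = y_n + h·k2.
t=0.000000, y=-2.290000:
  k1 = f(0.000000, -2.290000) = -1.464100
  k2 = f(0.200000, -2.582820) = -2.890959
  y ← -2.290000 + 0.4·(-2.890959) = -3.446384
y(0.4) ≈ -3.4464

-3.4464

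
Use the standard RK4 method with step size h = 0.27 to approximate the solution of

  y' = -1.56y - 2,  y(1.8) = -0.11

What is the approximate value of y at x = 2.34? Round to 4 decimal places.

RK4: k1 = f(x_n, y_n); k2 = f(x_n + h/2, y_n + (h/2)·k1); k3 = f(x_n + h/2, y_n + (h/2)·k2); k4 = f(x_n + h, y_n + h·k3); y_{n+1} = y_n + (h/6)·(k1 + 2k2 + 2k3 + k4).
x=1.800000, y=-0.110000:
  k1 = f(1.800000, -0.110000) = -1.828400
  k2 = f(1.935000, -0.356834) = -1.443339
  k3 = f(1.935000, -0.304851) = -1.524433
  k4 = f(2.070000, -0.521597) = -1.186309
  y ← -0.110000 + (0.27/6)·(k1 + 2k2 + 2k3 + k4) = -0.512761
x=2.070000, y=-0.512761:
  k1 = f(2.070000, -0.512761) = -1.200092
  k2 = f(2.205000, -0.674774) = -0.947353
  k3 = f(2.205000, -0.640654) = -1.000580
  k4 = f(2.340000, -0.782918) = -0.778648
  y ← -0.512761 + (0.27/6)·(k1 + 2k2 + 2k3 + k4) = -0.777119
y(2.34) ≈ -0.7771

-0.7771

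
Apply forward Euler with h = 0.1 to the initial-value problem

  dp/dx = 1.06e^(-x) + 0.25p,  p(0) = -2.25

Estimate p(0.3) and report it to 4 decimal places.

-2.1265

Euler: p_{n+1} = p_n + h·f(x_n, p_n).
x=0.000000, p=-2.250000: f=0.497500 → p ← -2.250000 + 0.1·0.497500 = -2.200250
x=0.100000, p=-2.200250: f=0.409065 → p ← -2.200250 + 0.1·0.409065 = -2.159343
x=0.200000, p=-2.159343: f=0.328019 → p ← -2.159343 + 0.1·0.328019 = -2.126542
p(0.3) ≈ -2.1265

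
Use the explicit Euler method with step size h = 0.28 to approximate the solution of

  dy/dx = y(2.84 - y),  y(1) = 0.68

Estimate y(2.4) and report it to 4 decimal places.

Euler: y_{n+1} = y_n + h·f(x_n, y_n).
x=1.000000, y=0.680000: f=1.468800 → y ← 0.680000 + 0.28·1.468800 = 1.091264
x=1.280000, y=1.091264: f=1.908333 → y ← 1.091264 + 0.28·1.908333 = 1.625597
x=1.560000, y=1.625597: f=1.974130 → y ← 1.625597 + 0.28·1.974130 = 2.178353
x=1.840000, y=2.178353: f=1.441300 → y ← 2.178353 + 0.28·1.441300 = 2.581917
x=2.120000, y=2.581917: f=0.666348 → y ← 2.581917 + 0.28·0.666348 = 2.768495
y(2.4) ≈ 2.7685

2.7685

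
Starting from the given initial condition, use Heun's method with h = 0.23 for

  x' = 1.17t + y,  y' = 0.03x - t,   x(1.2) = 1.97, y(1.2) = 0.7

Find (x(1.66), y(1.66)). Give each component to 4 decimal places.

2.9295, 0.0761

Heun on (x,y): k1 = f(t_n, state_n); k2 = f(t_n + h, state_n + h·k1); state_{n+1} = state_n + (h/2)·(k1 + k2).
1.200000: (1.970000, 0.700000)
  k1 = (2.104000, -1.140900)
  predictor → (2.453920, 0.437593)
  k2 = (2.110693, -1.356382)
  → (2.454690, 0.412813)
1.430000: (2.454690, 0.412813)
  k1 = (2.085913, -1.356359)
  predictor → (2.934450, 0.100850)
  k2 = (2.043050, -1.571967)
  → (2.929520, 0.076055)
(x(1.66), y(1.66)) ≈ (2.9295, 0.0761)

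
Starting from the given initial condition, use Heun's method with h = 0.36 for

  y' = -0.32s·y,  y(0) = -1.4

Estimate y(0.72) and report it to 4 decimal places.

-1.2880

Heun: k1 = f(s_n, y_n); k2 = f(s_n + h, y_n + h·k1); y_{n+1} = y_n + (h/2)·(k1 + k2).
s=0.000000, y=-1.400000:
  k1 = f(0.000000, -1.400000) = 0.000000
  k2 = f(0.360000, -1.400000) = 0.161280
  y ← -1.400000 + (0.36/2)·(0.000000 + 0.161280) = -1.370970
s=0.360000, y=-1.370970:
  k1 = f(0.360000, -1.370970) = 0.157936
  k2 = f(0.720000, -1.314113) = 0.302772
  y ← -1.370970 + (0.36/2)·(0.157936 + 0.302772) = -1.288042
y(0.72) ≈ -1.2880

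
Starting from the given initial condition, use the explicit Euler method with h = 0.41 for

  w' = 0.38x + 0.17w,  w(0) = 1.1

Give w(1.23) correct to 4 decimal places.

Euler: w_{n+1} = w_n + h·f(x_n, w_n).
x=0.000000, w=1.100000: f=0.187000 → w ← 1.100000 + 0.41·0.187000 = 1.176670
x=0.410000, w=1.176670: f=0.355834 → w ← 1.176670 + 0.41·0.355834 = 1.322562
x=0.820000, w=1.322562: f=0.536436 → w ← 1.322562 + 0.41·0.536436 = 1.542500
w(1.23) ≈ 1.5425

1.5425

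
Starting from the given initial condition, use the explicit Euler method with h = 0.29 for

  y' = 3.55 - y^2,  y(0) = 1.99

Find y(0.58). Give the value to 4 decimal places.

Euler: y_{n+1} = y_n + h·f(s_n, y_n).
s=0.000000, y=1.990000: f=-0.410100 → y ← 1.990000 + 0.29·(-0.410100) = 1.871071
s=0.290000, y=1.871071: f=0.049093 → y ← 1.871071 + 0.29·0.049093 = 1.885308
y(0.58) ≈ 1.8853

1.8853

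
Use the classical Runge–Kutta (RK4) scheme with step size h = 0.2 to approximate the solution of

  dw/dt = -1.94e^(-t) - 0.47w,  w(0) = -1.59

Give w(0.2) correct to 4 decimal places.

-1.7825

RK4: k1 = f(t_n, w_n); k2 = f(t_n + h/2, w_n + (h/2)·k1); k3 = f(t_n + h/2, w_n + (h/2)·k2); k4 = f(t_n + h, w_n + h·k3); w_{n+1} = w_n + (h/6)·(k1 + 2k2 + 2k3 + k4).
t=0.000000, w=-1.590000:
  k1 = f(0.000000, -1.590000) = -1.192700
  k2 = f(0.100000, -1.709270) = -0.952028
  k3 = f(0.100000, -1.685203) = -0.963339
  k4 = f(0.200000, -1.782668) = -0.750484
  w ← -1.590000 + (0.2/6)·(k1 + 2k2 + 2k3 + k4) = -1.782464
w(0.2) ≈ -1.7825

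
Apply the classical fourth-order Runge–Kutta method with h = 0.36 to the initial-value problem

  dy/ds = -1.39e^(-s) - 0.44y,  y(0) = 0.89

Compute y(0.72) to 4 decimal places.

0.0484

RK4: k1 = f(s_n, y_n); k2 = f(s_n + h/2, y_n + (h/2)·k1); k3 = f(s_n + h/2, y_n + (h/2)·k2); k4 = f(s_n + h, y_n + h·k3); y_{n+1} = y_n + (h/6)·(k1 + 2k2 + 2k3 + k4).
s=0.000000, y=0.890000:
  k1 = f(0.000000, 0.890000) = -1.781600
  k2 = f(0.180000, 0.569312) = -1.411523
  k3 = f(0.180000, 0.635926) = -1.440833
  k4 = f(0.360000, 0.371300) = -1.133142
  y ← 0.890000 + (0.36/6)·(k1 + 2k2 + 2k3 + k4) = 0.372833
s=0.360000, y=0.372833:
  k1 = f(0.360000, 0.372833) = -1.133817
  k2 = f(0.540000, 0.168746) = -0.884268
  k3 = f(0.540000, 0.213664) = -0.904032
  k4 = f(0.720000, 0.047381) = -0.697433
  y ← 0.372833 + (0.36/6)·(k1 + 2k2 + 2k3 + k4) = 0.048362
y(0.72) ≈ 0.0484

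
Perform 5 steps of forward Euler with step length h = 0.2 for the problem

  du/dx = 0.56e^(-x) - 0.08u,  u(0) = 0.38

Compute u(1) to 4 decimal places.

0.7264

Euler: u_{n+1} = u_n + h·f(x_n, u_n).
x=0.000000, u=0.380000: f=0.529600 → u ← 0.380000 + 0.2·0.529600 = 0.485920
x=0.200000, u=0.485920: f=0.419616 → u ← 0.485920 + 0.2·0.419616 = 0.569843
x=0.400000, u=0.569843: f=0.329792 → u ← 0.569843 + 0.2·0.329792 = 0.635801
x=0.600000, u=0.635801: f=0.256470 → u ← 0.635801 + 0.2·0.256470 = 0.687096
x=0.800000, u=0.687096: f=0.196657 → u ← 0.687096 + 0.2·0.196657 = 0.726427
u(1) ≈ 0.7264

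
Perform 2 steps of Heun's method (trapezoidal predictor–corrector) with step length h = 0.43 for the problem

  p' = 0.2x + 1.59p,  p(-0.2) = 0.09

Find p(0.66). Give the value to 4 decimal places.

0.3671

Heun: k1 = f(x_n, p_n); k2 = f(x_n + h, p_n + h·k1); p_{n+1} = p_n + (h/2)·(k1 + k2).
x=-0.200000, p=0.090000:
  k1 = f(-0.200000, 0.090000) = 0.103100
  k2 = f(0.230000, 0.134333) = 0.259589
  p ← 0.090000 + (0.43/2)·(0.103100 + 0.259589) = 0.167978
x=0.230000, p=0.167978:
  k1 = f(0.230000, 0.167978) = 0.313085
  k2 = f(0.660000, 0.302605) = 0.613142
  p ← 0.167978 + (0.43/2)·(0.313085 + 0.613142) = 0.367117
p(0.66) ≈ 0.3671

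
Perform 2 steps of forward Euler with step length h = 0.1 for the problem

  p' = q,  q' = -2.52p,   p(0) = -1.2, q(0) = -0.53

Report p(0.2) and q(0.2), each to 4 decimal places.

-1.2758, 0.0882

Euler on (p,q): p_{n+1} = p_n + h·p', q_{n+1} = q_n + h·q'.
0.000000: (-1.200000, -0.530000); f=(-0.530000, 3.024000) → (-1.253000, -0.227600)
0.100000: (-1.253000, -0.227600); f=(-0.227600, 3.157560) → (-1.275760, 0.088156)
(p(0.2), q(0.2)) ≈ (-1.2758, 0.0882)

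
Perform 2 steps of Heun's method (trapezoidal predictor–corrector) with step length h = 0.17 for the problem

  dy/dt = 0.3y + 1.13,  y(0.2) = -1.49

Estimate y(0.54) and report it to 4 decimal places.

-1.2456

Heun: k1 = f(t_n, y_n); k2 = f(t_n + h, y_n + h·k1); y_{n+1} = y_n + (h/2)·(k1 + k2).
t=0.200000, y=-1.490000:
  k1 = f(0.200000, -1.490000) = 0.683000
  k2 = f(0.370000, -1.373890) = 0.717833
  y ← -1.490000 + (0.17/2)·(0.683000 + 0.717833) = -1.370929
t=0.370000, y=-1.370929:
  k1 = f(0.370000, -1.370929) = 0.718721
  k2 = f(0.540000, -1.248747) = 0.755376
  y ← -1.370929 + (0.17/2)·(0.718721 + 0.755376) = -1.245631
y(0.54) ≈ -1.2456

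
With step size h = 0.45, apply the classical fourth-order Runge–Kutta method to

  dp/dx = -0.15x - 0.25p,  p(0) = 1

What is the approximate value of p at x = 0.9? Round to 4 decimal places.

0.7421

RK4: k1 = f(x_n, p_n); k2 = f(x_n + h/2, p_n + (h/2)·k1); k3 = f(x_n + h/2, p_n + (h/2)·k2); k4 = f(x_n + h, p_n + h·k3); p_{n+1} = p_n + (h/6)·(k1 + 2k2 + 2k3 + k4).
x=0.000000, p=1.000000:
  k1 = f(0.000000, 1.000000) = -0.250000
  k2 = f(0.225000, 0.943750) = -0.269687
  k3 = f(0.225000, 0.939320) = -0.268580
  k4 = f(0.450000, 0.879139) = -0.287285
  p ← 1.000000 + (0.45/6)·(k1 + 2k2 + 2k3 + k4) = 0.878964
x=0.450000, p=0.878964:
  k1 = f(0.450000, 0.878964) = -0.287241
  k2 = f(0.675000, 0.814334) = -0.304834
  k3 = f(0.675000, 0.810376) = -0.303844
  k4 = f(0.900000, 0.742234) = -0.320558
  p ← 0.878964 + (0.45/6)·(k1 + 2k2 + 2k3 + k4) = 0.742077
p(0.9) ≈ 0.7421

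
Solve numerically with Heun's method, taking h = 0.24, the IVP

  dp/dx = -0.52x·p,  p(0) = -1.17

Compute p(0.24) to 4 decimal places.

-1.1525

Heun: k1 = f(x_n, p_n); k2 = f(x_n + h, p_n + h·k1); p_{n+1} = p_n + (h/2)·(k1 + k2).
x=0.000000, p=-1.170000:
  k1 = f(0.000000, -1.170000) = 0.000000
  k2 = f(0.240000, -1.170000) = 0.146016
  p ← -1.170000 + (0.24/2)·(0.000000 + 0.146016) = -1.152478
p(0.24) ≈ -1.1525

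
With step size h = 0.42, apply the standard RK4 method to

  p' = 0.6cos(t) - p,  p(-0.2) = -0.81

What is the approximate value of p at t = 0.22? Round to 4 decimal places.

RK4: k1 = f(t_n, p_n); k2 = f(t_n + h/2, p_n + (h/2)·k1); k3 = f(t_n + h/2, p_n + (h/2)·k2); k4 = f(t_n + h, p_n + h·k3); p_{n+1} = p_n + (h/6)·(k1 + 2k2 + 2k3 + k4).
t=-0.200000, p=-0.810000:
  k1 = f(-0.200000, -0.810000) = 1.398040
  k2 = f(0.010000, -0.516412) = 1.116382
  k3 = f(0.010000, -0.575560) = 1.175530
  k4 = f(0.220000, -0.316277) = 0.901816
  p ← -0.810000 + (0.42/6)·(k1 + 2k2 + 2k3 + k4) = -0.328142
p(0.22) ≈ -0.3281

-0.3281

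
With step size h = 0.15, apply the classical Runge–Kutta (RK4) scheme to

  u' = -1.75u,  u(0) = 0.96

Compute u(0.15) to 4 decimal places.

RK4: k1 = f(s_n, u_n); k2 = f(s_n + h/2, u_n + (h/2)·k1); k3 = f(s_n + h/2, u_n + (h/2)·k2); k4 = f(s_n + h, u_n + h·k3); u_{n+1} = u_n + (h/6)·(k1 + 2k2 + 2k3 + k4).
s=0.000000, u=0.960000:
  k1 = f(0.000000, 0.960000) = -1.680000
  k2 = f(0.075000, 0.834000) = -1.459500
  k3 = f(0.075000, 0.850537) = -1.488441
  k4 = f(0.150000, 0.736734) = -1.289284
  u ← 0.960000 + (0.15/6)·(k1 + 2k2 + 2k3 + k4) = 0.738371
u(0.15) ≈ 0.7384

0.7384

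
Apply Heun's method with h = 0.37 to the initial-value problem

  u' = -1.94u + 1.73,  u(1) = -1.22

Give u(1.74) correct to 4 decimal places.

0.2764

Heun: k1 = f(t_n, u_n); k2 = f(t_n + h, u_n + h·k1); u_{n+1} = u_n + (h/2)·(k1 + k2).
t=1.000000, u=-1.220000:
  k1 = f(1.000000, -1.220000) = 4.096800
  k2 = f(1.370000, 0.295816) = 1.156117
  u ← -1.220000 + (0.37/2)·(4.096800 + 1.156117) = -0.248210
t=1.370000, u=-0.248210:
  k1 = f(1.370000, -0.248210) = 2.211528
  k2 = f(1.740000, 0.570055) = 0.624093
  u ← -0.248210 + (0.37/2)·(2.211528 + 0.624093) = 0.276380
u(1.74) ≈ 0.2764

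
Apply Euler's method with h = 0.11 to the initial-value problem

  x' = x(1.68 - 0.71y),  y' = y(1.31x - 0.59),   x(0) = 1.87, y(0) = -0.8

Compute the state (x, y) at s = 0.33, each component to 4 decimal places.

3.7633, -1.6643

Euler on (x,y): x_{n+1} = x_n + h·x', y_{n+1} = y_n + h·y'.
0.000000: (1.870000, -0.800000); f=(4.203760, -1.487760) → (2.332414, -0.963654)
0.110000: (2.332414, -0.963654); f=(5.514278, -2.375851) → (2.938984, -1.224997)
0.220000: (2.938984, -1.224997); f=(7.493669, -3.993576) → (3.763288, -1.664291)
(x(0.33), y(0.33)) ≈ (3.7633, -1.6643)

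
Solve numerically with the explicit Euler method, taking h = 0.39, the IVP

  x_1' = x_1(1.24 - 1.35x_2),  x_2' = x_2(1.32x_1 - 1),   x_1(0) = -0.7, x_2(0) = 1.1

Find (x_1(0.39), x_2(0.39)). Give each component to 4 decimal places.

Euler on (x_1,x_2): x_1_{n+1} = x_1_n + h·x_1', x_2_{n+1} = x_2_n + h·x_2'.
0.000000: (-0.700000, 1.100000); f=(0.171500, -2.116400) → (-0.633115, 0.274604)
(x_1(0.39), x_2(0.39)) ≈ (-0.6331, 0.2746)

-0.6331, 0.2746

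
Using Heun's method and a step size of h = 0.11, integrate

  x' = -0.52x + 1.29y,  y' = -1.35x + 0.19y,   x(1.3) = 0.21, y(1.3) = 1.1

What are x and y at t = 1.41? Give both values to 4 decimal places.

Heun on (x,y): k1 = f(t_n, state_n); k2 = f(t_n + h, state_n + h·k1); state_{n+1} = state_n + (h/2)·(k1 + k2).
1.300000: (0.210000, 1.100000)
  k1 = (1.309800, -0.074500)
  predictor → (0.354078, 1.091805)
  k2 = (1.224308, -0.270562)
  → (0.349376, 1.081022)
(x(1.41), y(1.41)) ≈ (0.3494, 1.0810)

0.3494, 1.0810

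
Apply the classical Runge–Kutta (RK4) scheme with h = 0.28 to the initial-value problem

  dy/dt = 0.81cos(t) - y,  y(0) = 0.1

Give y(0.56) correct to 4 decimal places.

RK4: k1 = f(t_n, y_n); k2 = f(t_n + h/2, y_n + (h/2)·k1); k3 = f(t_n + h/2, y_n + (h/2)·k2); k4 = f(t_n + h, y_n + h·k3); y_{n+1} = y_n + (h/6)·(k1 + 2k2 + 2k3 + k4).
t=0.000000, y=0.100000:
  k1 = f(0.000000, 0.100000) = 0.710000
  k2 = f(0.140000, 0.199400) = 0.602675
  k3 = f(0.140000, 0.184374) = 0.617700
  k4 = f(0.280000, 0.272956) = 0.505499
  y ← 0.100000 + (0.28/6)·(k1 + 2k2 + 2k3 + k4) = 0.270625
t=0.280000, y=0.270625:
  k1 = f(0.280000, 0.270625) = 0.507830
  k2 = f(0.420000, 0.341721) = 0.397881
  k3 = f(0.420000, 0.326328) = 0.413274
  k4 = f(0.560000, 0.386342) = 0.299935
  y ← 0.270625 + (0.28/6)·(k1 + 2k2 + 2k3 + k4) = 0.384028
y(0.56) ≈ 0.3840

0.3840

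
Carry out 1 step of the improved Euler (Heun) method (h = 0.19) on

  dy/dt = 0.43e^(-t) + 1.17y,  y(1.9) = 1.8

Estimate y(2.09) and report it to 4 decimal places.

Heun: k1 = f(t_n, y_n); k2 = f(t_n + h, y_n + h·k1); y_{n+1} = y_n + (h/2)·(k1 + k2).
t=1.900000, y=1.800000:
  k1 = f(1.900000, 1.800000) = 2.170315
  k2 = f(2.090000, 2.212360) = 2.641646
  y ← 1.800000 + (0.19/2)·(2.170315 + 2.641646) = 2.257136
y(2.09) ≈ 2.2571

2.2571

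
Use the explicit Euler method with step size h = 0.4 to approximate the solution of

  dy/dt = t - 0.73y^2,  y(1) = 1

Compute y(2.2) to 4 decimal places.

Euler: y_{n+1} = y_n + h·f(t_n, y_n).
t=1.000000, y=1.000000: f=0.270000 → y ← 1.000000 + 0.4·0.270000 = 1.108000
t=1.400000, y=1.108000: f=0.503805 → y ← 1.108000 + 0.4·0.503805 = 1.309522
t=1.800000, y=1.309522: f=0.548161 → y ← 1.309522 + 0.4·0.548161 = 1.528786
y(2.2) ≈ 1.5288

1.5288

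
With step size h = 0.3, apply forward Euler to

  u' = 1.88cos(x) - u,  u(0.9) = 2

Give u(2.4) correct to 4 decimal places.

Euler: u_{n+1} = u_n + h·f(x_n, u_n).
x=0.900000, u=2.000000: f=-0.831373 → u ← 2.000000 + 0.3·(-0.831373) = 1.750588
x=1.200000, u=1.750588: f=-1.069355 → u ← 1.750588 + 0.3·(-1.069355) = 1.429781
x=1.500000, u=1.429781: f=-1.296795 → u ← 1.429781 + 0.3·(-1.296795) = 1.040743
x=1.800000, u=1.040743: f=-1.467883 → u ← 1.040743 + 0.3·(-1.467883) = 0.600378
x=2.100000, u=0.600378: f=-1.549489 → u ← 0.600378 + 0.3·(-1.549489) = 0.135531
u(2.4) ≈ 0.1355

0.1355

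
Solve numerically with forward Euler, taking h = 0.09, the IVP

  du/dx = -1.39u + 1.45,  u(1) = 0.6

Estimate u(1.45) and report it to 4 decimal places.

Euler: u_{n+1} = u_n + h·f(x_n, u_n).
x=1.000000, u=0.600000: f=0.616000 → u ← 0.600000 + 0.09·0.616000 = 0.655440
x=1.090000, u=0.655440: f=0.538938 → u ← 0.655440 + 0.09·0.538938 = 0.703944
x=1.180000, u=0.703944: f=0.471517 → u ← 0.703944 + 0.09·0.471517 = 0.746381
x=1.270000, u=0.746381: f=0.412530 → u ← 0.746381 + 0.09·0.412530 = 0.783509
x=1.360000, u=0.783509: f=0.360923 → u ← 0.783509 + 0.09·0.360923 = 0.815992
u(1.45) ≈ 0.8160

0.8160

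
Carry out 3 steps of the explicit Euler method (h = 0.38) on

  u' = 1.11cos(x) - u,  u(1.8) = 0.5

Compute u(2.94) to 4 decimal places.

-0.4198

Euler: u_{n+1} = u_n + h·f(x_n, u_n).
x=1.800000, u=0.500000: f=-0.752194 → u ← 0.500000 + 0.38·(-0.752194) = 0.214166
x=2.180000, u=0.214166: f=-0.849324 → u ← 0.214166 + 0.38·(-0.849324) = -0.108577
x=2.560000, u=-0.108577: f=-0.818926 → u ← -0.108577 + 0.38·(-0.818926) = -0.419769
u(2.94) ≈ -0.4198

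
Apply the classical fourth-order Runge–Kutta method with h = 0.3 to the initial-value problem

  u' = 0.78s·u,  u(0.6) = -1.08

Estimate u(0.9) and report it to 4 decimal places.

-1.2872

RK4: k1 = f(s_n, u_n); k2 = f(s_n + h/2, u_n + (h/2)·k1); k3 = f(s_n + h/2, u_n + (h/2)·k2); k4 = f(s_n + h, u_n + h·k3); u_{n+1} = u_n + (h/6)·(k1 + 2k2 + 2k3 + k4).
s=0.600000, u=-1.080000:
  k1 = f(0.600000, -1.080000) = -0.505440
  k2 = f(0.750000, -1.155816) = -0.676152
  k3 = f(0.750000, -1.181423) = -0.691132
  k4 = f(0.900000, -1.287340) = -0.903712
  u ← -1.080000 + (0.3/6)·(k1 + 2k2 + 2k3 + k4) = -1.287186
u(0.9) ≈ -1.2872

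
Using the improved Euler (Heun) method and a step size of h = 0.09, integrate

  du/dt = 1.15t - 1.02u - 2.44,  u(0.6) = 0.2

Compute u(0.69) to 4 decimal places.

0.0369

Heun: k1 = f(t_n, u_n); k2 = f(t_n + h, u_n + h·k1); u_{n+1} = u_n + (h/2)·(k1 + k2).
t=0.600000, u=0.200000:
  k1 = f(0.600000, 0.200000) = -1.954000
  k2 = f(0.690000, 0.024140) = -1.671123
  u ← 0.200000 + (0.09/2)·(-1.954000 + (-1.671123)) = 0.036869
u(0.69) ≈ 0.0369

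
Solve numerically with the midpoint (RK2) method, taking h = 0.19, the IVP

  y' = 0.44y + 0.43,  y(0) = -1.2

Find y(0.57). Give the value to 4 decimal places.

Midpoint: k1 = f(s_n, y_n); k2 = f(s_n + h/2, y_n + (h/2)·k1); y_{n+1} = y_n + h·k2.
s=0.000000, y=-1.200000:
  k1 = f(0.000000, -1.200000) = -0.098000
  k2 = f(0.095000, -1.209310) = -0.102096
  y ← -1.200000 + 0.19·(-0.102096) = -1.219398
s=0.190000, y=-1.219398:
  k1 = f(0.190000, -1.219398) = -0.106535
  k2 = f(0.285000, -1.229519) = -0.110988
  y ← -1.219398 + 0.19·(-0.110988) = -1.240486
s=0.380000, y=-1.240486:
  k1 = f(0.380000, -1.240486) = -0.115814
  k2 = f(0.475000, -1.251488) = -0.120655
  y ← -1.240486 + 0.19·(-0.120655) = -1.263411
y(0.57) ≈ -1.2634

-1.2634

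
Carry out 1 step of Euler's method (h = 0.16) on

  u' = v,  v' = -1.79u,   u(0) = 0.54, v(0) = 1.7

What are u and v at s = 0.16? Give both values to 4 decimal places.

Euler on (u,v): u_{n+1} = u_n + h·u', v_{n+1} = v_n + h·v'.
0.000000: (0.540000, 1.700000); f=(1.700000, -0.966600) → (0.812000, 1.545344)
(u(0.16), v(0.16)) ≈ (0.8120, 1.5453)

0.8120, 1.5453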